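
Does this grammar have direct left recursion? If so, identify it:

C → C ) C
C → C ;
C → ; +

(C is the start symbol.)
Direct left recursion occurs when N → N α for some non-terminal N (the right-hand side begins with the left-hand side itself).

C → C ) C: LEFT RECURSIVE (starts with C)
C → C ;: LEFT RECURSIVE (starts with C)
C → ; +: starts with ';'

The grammar has direct left recursion on: C.

Answer: Yes, C is left-recursive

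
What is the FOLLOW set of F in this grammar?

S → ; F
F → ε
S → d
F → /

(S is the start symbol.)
In S → ; F: F is at the end, add FOLLOW(S)

The FOLLOW sets referred to above (computed the same way, to a fixed point):
  FOLLOW(S) = { $ }

Taking the union: FOLLOW(F) = { $ }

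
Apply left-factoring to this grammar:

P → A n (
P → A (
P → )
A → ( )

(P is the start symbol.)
Left-factoring transforms A → αβ₁ | αβ₂ into A → αA' and A' → β₁ | β₂
(α is the longest common prefix among the alternatives). Repeat until
no nonterminal has two alternatives with a common prefix.

Round 1: P has alternatives sharing prefix 'A'. Introduce P': P → A P'
  Add: P' → n (
  Add: P' → (

No remaining common prefixes — done.

Resulting grammar:
P → A P'
P' → n (
P' → (
P → )
A → ( )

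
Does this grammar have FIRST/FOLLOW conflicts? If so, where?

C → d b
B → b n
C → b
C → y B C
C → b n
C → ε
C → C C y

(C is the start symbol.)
A FIRST/FOLLOW conflict occurs when a non-terminal N has a nullable alternative N → β (β ⇒* ε) and another alternative N → α with FIRST(α) ∩ FOLLOW(N) ≠ ∅: on such a lookahead the parser cannot decide between expanding α and letting N vanish via β.

Nullable non-terminals: C.
FIRST sets used below: FIRST(C) = { 'b', 'd', 'y', ε }

C: nullable alternative(s) C → ε; FOLLOW(C) = { $, 'b', 'd', 'y' }
  C → d b: FIRST \ {ε} = { 'd' } — overlaps FOLLOW(C) on { 'd' }: CONFLICT
  C → b: FIRST \ {ε} = { 'b' } — overlaps FOLLOW(C) on { 'b' }: CONFLICT
  C → y B C: FIRST \ {ε} = { 'y' } — overlaps FOLLOW(C) on { 'y' }: CONFLICT
  C → b n: FIRST \ {ε} = { 'b' } — overlaps FOLLOW(C) on { 'b' }: CONFLICT
  C → ε: FIRST \ {ε} = { } — this is the only nullable alternative, skip
  C → C C y: FIRST \ {ε} = { 'b', 'd', 'y' } — overlaps FOLLOW(C) on { 'b', 'd', 'y' }: CONFLICT

B has no nullable alternative, so no FIRST/FOLLOW check is needed there.

So the grammar has 5 FIRST/FOLLOW conflicts (marked CONFLICT above).

Answer: Yes. C → d b with FOLLOW(C) on { 'd' }; C → b with FOLLOW(C) on { 'b' }; C → y B C with FOLLOW(C) on { 'y' }; C → b n with FOLLOW(C) on { 'b' }; C → C C y with FOLLOW(C) on { 'b', 'd', 'y' }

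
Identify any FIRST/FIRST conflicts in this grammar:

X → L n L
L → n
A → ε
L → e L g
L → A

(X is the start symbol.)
A FIRST/FIRST conflict occurs when two productions N → α and N → β for the same non-terminal have FIRST(α) ∩ FIRST(β) ≠ ∅ (with ε ∈ FIRST of a nullable right-hand side, so two nullable alternatives also conflict).

FIRST sets of the non-terminals at (or reachable through a nullable prefix from) the front of some alternative:
  FIRST(A) = { ε }

Productions for L:
  L → n: FIRST = { 'n' }
  L → e L g: FIRST = { 'e' }
  L → A: FIRST = { ε }
X, A have only one production, so no FIRST/FIRST conflict is possible there.

All alternatives of each non-terminal have pairwise disjoint FIRST sets.

Answer: No FIRST/FIRST conflicts.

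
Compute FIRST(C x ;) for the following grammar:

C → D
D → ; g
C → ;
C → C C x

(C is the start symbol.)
{ ';' }

FIRST sets of the non-terminals involved (from the grammar, by fixed-point iteration):
  FIRST(C) = { ';' }

To compute FIRST(C x ;), process the symbols left to right:
Symbol C is a non-terminal. Add FIRST(C) \ {ε} = { ';' }
C is not nullable (ε ∉ FIRST(C)), so stop here.
FIRST(C x ;) = { ';' }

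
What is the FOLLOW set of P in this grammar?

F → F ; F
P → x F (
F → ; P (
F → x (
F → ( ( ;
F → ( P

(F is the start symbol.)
In F → ; P (: P is followed by '(', add FIRST('(') \ {ε} = { '(' }
In F → ( P: P is at the end, add FOLLOW(F)

The FOLLOW sets referred to above (computed the same way, to a fixed point):
  FOLLOW(F) = { $, '(', ';' }

Taking the union: FOLLOW(P) = { $, '(', ';' }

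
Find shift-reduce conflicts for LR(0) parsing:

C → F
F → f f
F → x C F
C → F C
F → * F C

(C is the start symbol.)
Augment with C' → C and build the canonical LR(0) collection (I0 = CLOSURE({[C' → . C]}), then GOTO on every symbol after a dot until no new states appear). It has 12 states:
  I0: { [C → . F C], [C → . F], [C' → . C], [F → . * F C], [F → . f f], [F → . x C F] }  — shift
  I1: { [F → * . F C], [F → . * F C], [F → . f f], [F → . x C F] }  — shift
  I2: { [C' → C .] }  — accept
  I3: { [C → . F C], [C → . F], [C → F . C], [C → F .], [F → . * F C], [F → . f f], [F → . x C F] }  — shift, reduce
  I4: { [F → f . f] }  — shift
  I5: { [C → . F C], [C → . F], [F → . * F C], [F → . f f], [F → . x C F], [F → x . C F] }  — shift
  I6: { [F → . * F C], [F → . f f], [F → . x C F], [F → x C . F] }  — shift
  I7: { [F → x C F .] }  — reduce
  I8: { [F → f f .] }  — reduce
  I9: { [C → F C .] }  — reduce
  I10: { [C → . F C], [C → . F], [F → * F . C], [F → . * F C], [F → . f f], [F → . x C F] }  — shift
  I11: { [F → * F C .] }  — reduce

I3 contains reduce item [C → F .] and shift items [F → . * F C], [F → . f f], [F → . x C F] — shift-reduce conflict.

Answer: Yes — I3: [C → F .] vs [F → . * F C]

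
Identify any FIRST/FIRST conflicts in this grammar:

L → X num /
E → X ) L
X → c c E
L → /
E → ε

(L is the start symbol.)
No FIRST/FIRST conflicts.

A FIRST/FIRST conflict occurs when two productions N → α and N → β for the same non-terminal have FIRST(α) ∩ FIRST(β) ≠ ∅ (with ε ∈ FIRST of a nullable right-hand side, so two nullable alternatives also conflict).

FIRST sets of the non-terminals at (or reachable through a nullable prefix from) the front of some alternative:
  FIRST(X) = { 'c' }

Productions for L:
  L → X num /: FIRST = { 'c' }
  L → /: FIRST = { '/' }
Productions for E:
  E → X ) L: FIRST = { 'c' }
  E → ε: FIRST = { ε }
X has only one production, so no FIRST/FIRST conflict is possible there.

All alternatives of each non-terminal have pairwise disjoint FIRST sets.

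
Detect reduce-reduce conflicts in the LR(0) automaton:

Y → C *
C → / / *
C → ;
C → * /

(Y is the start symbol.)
Augment with Y' → Y and build the canonical LR(0) collection (I0 = CLOSURE({[Y' → . Y]}), then GOTO on every symbol after a dot until no new states appear). It has 10 states:
  I0: { [C → . * /], [C → . / / *], [C → . ;], [Y → . C *], [Y' → . Y] }  — shift
  I1: { [C → * . /] }  — shift
  I2: { [C → / . / *] }  — shift
  I3: { [C → ; .] }  — reduce
  I4: { [Y → C . *] }  — shift
  I5: { [Y' → Y .] }  — accept
  I6: { [Y → C * .] }  — reduce
  I7: { [C → / / . *] }  — shift
  I8: { [C → / / * .] }  — reduce
  I9: { [C → * / .] }  — reduce

No state contains more than one complete item.

Answer: No reduce-reduce conflicts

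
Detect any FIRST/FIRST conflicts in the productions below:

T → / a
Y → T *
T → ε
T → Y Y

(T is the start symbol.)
A FIRST/FIRST conflict occurs when two productions N → α and N → β for the same non-terminal have FIRST(α) ∩ FIRST(β) ≠ ∅ (with ε ∈ FIRST of a nullable right-hand side, so two nullable alternatives also conflict).

FIRST sets of the non-terminals at (or reachable through a nullable prefix from) the front of some alternative:
  FIRST(Y) = { '*', '/' }

Productions for T:
  T → / a: FIRST = { '/' }
  T → ε: FIRST = { ε }
  T → Y Y: FIRST = { '*', '/' }
Y has only one production, so no FIRST/FIRST conflict is possible there.

Conflict for T: T → / a and T → Y Y
  Overlap: { '/' }

Answer: Yes. T → '/' a / T → Y Y on { '/' }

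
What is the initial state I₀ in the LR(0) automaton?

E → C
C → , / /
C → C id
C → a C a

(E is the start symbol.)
First, augment the grammar with E' → E
I₀ = CLOSURE({ [E' → . E] }):
  [E' → . E] has the dot before E: add [E → . C]
  [E → . C] has the dot before C: add [C → . , / /], [C → . C id], [C → . a C a]
No further items can be added.

I₀ = { [C → . , / /], [C → . C id], [C → . a C a], [E → . C], [E' → . E] }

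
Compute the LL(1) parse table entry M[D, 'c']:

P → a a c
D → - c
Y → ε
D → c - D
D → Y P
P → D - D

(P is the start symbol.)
To find M[D, 'c'], we find productions for D where 'c' is in the predict set (PREDICT(N → α) = (FIRST(α) \ {ε}) ∪ (FOLLOW(N) if α ⇒* ε)).

Relevant sets:
  FIRST(Y) = { ε }
  FIRST(P) = { '-', 'a', 'c' }

D → - c: PREDICT = { '-' }
D → c - D: PREDICT = { 'c' }
  'c' is in predict set, so this production goes in M[D, 'c']
D → Y P: PREDICT = { '-', 'a', 'c' }
  'c' is in predict set, so this production goes in M[D, 'c']

M[D, 'c'] = D → c - D, D → Y P  (a multiply-defined cell — the grammar is not LL(1))

Answer: D → c - D, D → Y P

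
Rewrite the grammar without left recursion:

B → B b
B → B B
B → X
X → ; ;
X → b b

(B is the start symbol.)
B is directly left-recursive. The standard transformation for
  A → A α₁ | ... | A α_m | β₁ | ... | β_n
is
  A  → β₁ A' | ... | β_n A'
  A' → α₁ A' | ... | α_m A' | ε

B → X becomes B → X B'
B → B b becomes B' → b B'
B → B B becomes B' → B B'
Add B' → ε

Productions for other non-terminals are unchanged:
  X → ; ;
  X → b b

Resulting grammar:
B → X B'
B' → b B'
B' → B B'
B' → ε
X → ; ;
X → b b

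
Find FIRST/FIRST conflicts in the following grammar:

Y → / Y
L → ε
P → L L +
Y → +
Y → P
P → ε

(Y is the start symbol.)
Yes. Y → '+' / Y → P on { '+' }

A FIRST/FIRST conflict occurs when two productions N → α and N → β for the same non-terminal have FIRST(α) ∩ FIRST(β) ≠ ∅ (with ε ∈ FIRST of a nullable right-hand side, so two nullable alternatives also conflict).

FIRST sets of the non-terminals at (or reachable through a nullable prefix from) the front of some alternative:
  FIRST(P) = { '+', ε }
  FIRST(L) = { ε }

Productions for Y:
  Y → / Y: FIRST = { '/' }
  Y → +: FIRST = { '+' }
  Y → P: FIRST = { '+', ε }
Productions for P:
  P → L L +: FIRST = { '+' }
  P → ε: FIRST = { ε }
L has only one production, so no FIRST/FIRST conflict is possible there.

Conflict for Y: Y → + and Y → P
  Overlap: { '+' }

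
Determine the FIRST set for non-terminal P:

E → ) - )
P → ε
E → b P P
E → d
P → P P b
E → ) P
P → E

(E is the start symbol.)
{ ')', 'b', 'd', ε }

FIRST sets of the other non-terminals involved (by the same procedure, iterated to a fixed point):
  FIRST(E) = { ')', 'b', 'd' }

From P → ε:
  - ε-production, so ε ∈ FIRST(P)
From P → P P b:
  - P is the symbol being defined: contributes nothing new
    P is nullable, so continue to the next symbol
  - P is the symbol being defined: contributes nothing new
    P is nullable, so continue to the next symbol
  - b is a terminal: add 'b' and stop
From P → E:
  - E is a non-terminal: add FIRST(E) \ {ε} = { ')', 'b', 'd' }
    E is not nullable, so stop

Collecting: FIRST(P) = { ')', 'b', 'd', ε }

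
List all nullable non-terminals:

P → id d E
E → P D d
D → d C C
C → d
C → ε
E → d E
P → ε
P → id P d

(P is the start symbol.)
{ 'C', 'P' }

ε-productions: C → ε, P → ε
So C, P are immediately nullable.
No further non-terminal can be added: every production for the remaining non-terminals contains a terminal or a non-nullable non-terminal.
Nullable = { 'C', 'P' }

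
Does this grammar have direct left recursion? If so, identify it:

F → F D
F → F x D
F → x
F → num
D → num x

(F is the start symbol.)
Yes, F is left-recursive

Direct left recursion occurs when N → N α for some non-terminal N (the right-hand side begins with the left-hand side itself).

F → F D: LEFT RECURSIVE (starts with F)
F → F x D: LEFT RECURSIVE (starts with F)
F → x: starts with x
F → num: starts with num
D → num x: starts with num

The grammar has direct left recursion on: F.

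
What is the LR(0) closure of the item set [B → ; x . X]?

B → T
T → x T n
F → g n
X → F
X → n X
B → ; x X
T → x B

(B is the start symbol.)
To compute CLOSURE, for each item [A → α.Bβ] where B is a non-terminal, add [B → .γ] for all productions B → γ; repeat for the newly added items until nothing changes.

Start with: [B → ; x . X]
  [B → ; x . X] has the dot before X: add [X → . F], [X → . n X]
  [X → . F] has the dot before F: add [F → . g n]
No further items can be added.

CLOSURE = { [B → ; x . X], [F → . g n], [X → . F], [X → . n X] }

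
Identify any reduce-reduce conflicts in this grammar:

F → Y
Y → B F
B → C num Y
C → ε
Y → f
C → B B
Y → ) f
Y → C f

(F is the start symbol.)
Yes — I10: [C → .] vs [C → B B .]

A reduce-reduce conflict occurs when an LR(0) state has two complete items [A → α .] and [B → β .] — both call for a reduction, and with no lookahead the parser cannot choose between them.

Augment with F' → F and build the canonical LR(0) collection (I0 = CLOSURE({[F' → . F]}), then GOTO on every symbol after a dot until no new states appear). It has 13 states:
  I0: { [B → . C num Y], [C → . B B], [C → .], [F → . Y], [F' → . F], [Y → . ) f], [Y → . B F], [Y → . C f], [Y → . f] }  — shift, reduce
  I1: { [Y → ) . f] }  — shift
  I2: { [B → . C num Y], [C → . B B], [C → .], [C → B . B], [F → . Y], [Y → . ) f], [Y → . B F], [Y → . C f], [Y → . f], [Y → B . F] }  — shift, reduce
  I3: { [B → C . num Y], [Y → C . f] }  — shift
  I4: { [F' → F .] }  — accept
  I5: { [F → Y .] }  — reduce
  I6: { [Y → f .] }  — reduce
  I7: { [Y → C f .] }  — reduce
  I8: { [B → . C num Y], [B → C num . Y], [C → . B B], [C → .], [Y → . ) f], [Y → . B F], [Y → . C f], [Y → . f] }  — shift, reduce
  I9: { [B → C num Y .] }  — reduce
  I10: { [B → . C num Y], [C → . B B], [C → .], [C → B . B], [C → B B .], [F → . Y], [Y → . ) f], [Y → . B F], [Y → . C f], [Y → . f], [Y → B . F] }  — shift, 2 reduces
  I11: { [Y → B F .] }  — reduce
  I12: { [Y → ) f .] }  — reduce

I10 contains complete items [C → .], [C → B B .] — reduce-reduce conflict.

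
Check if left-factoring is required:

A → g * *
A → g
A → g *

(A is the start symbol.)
Left-factoring is needed when two productions for the same non-terminal
share a common prefix on the right-hand side.

Productions for A:
  A → g * *
  A → g
  A → g *

Found common prefix 'g' in productions for A

Answer: Yes, A has productions with common prefix 'g'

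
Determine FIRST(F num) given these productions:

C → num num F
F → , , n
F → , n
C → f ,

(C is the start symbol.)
FIRST sets of the non-terminals involved (from the grammar, by fixed-point iteration):
  FIRST(F) = { ',' }

To compute FIRST(F num), process the symbols left to right:
Symbol F is a non-terminal. Add FIRST(F) \ {ε} = { ',' }
F is not nullable (ε ∉ FIRST(F)), so stop here.
FIRST(F num) = { ',' }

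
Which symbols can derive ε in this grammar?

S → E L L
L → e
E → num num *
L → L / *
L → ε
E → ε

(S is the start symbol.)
A non-terminal is nullable if it can derive ε (the empty string): either it has an ε-production, or it has a production whose right-hand side consists entirely of nullable non-terminals.

ε-productions: L → ε, E → ε
So L, E are immediately nullable.
S → E L L: every symbol on the right is nullable, so S is nullable too.
Every non-terminal is now nullable.
Nullable = { 'E', 'L', 'S' }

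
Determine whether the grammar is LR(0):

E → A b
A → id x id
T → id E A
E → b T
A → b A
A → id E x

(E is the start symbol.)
Yes, the grammar is LR(0)

A grammar is LR(0) if no state in the canonical LR(0) collection has:
  - both a shift item (dot before a terminal) and a complete item (shift-reduce conflict), or
  - two or more complete items (reduce-reduce conflict; the accept item [E' → E .] counts as a complete item here).

Augment with E' → E and build the canonical LR(0) collection (I0 = CLOSURE({[E' → . E]}), then GOTO on every symbol after a dot until no new states appear). It has 16 states:
  I0: { [A → . b A], [A → . id E x], [A → . id x id], [E → . A b], [E → . b T], [E' → . E] }  — shift
  I1: { [E → A . b] }  — shift
  I2: { [E' → E .] }  — accept
  I3: { [A → . b A], [A → . id E x], [A → . id x id], [A → b . A], [E → b . T], [T → . id E A] }  — shift
  I4: { [A → . b A], [A → . id E x], [A → . id x id], [A → id . E x], [A → id . x id], [E → . A b], [E → . b T] }  — shift
  I5: { [A → id E . x] }  — shift
  I6: { [A → id x . id] }  — shift
  I7: { [A → id x id .] }  — reduce
  I8: { [A → id E x .] }  — reduce
  I9: { [A → b A .] }  — reduce
  I10: { [E → b T .] }  — reduce
  I11: { [A → . b A], [A → . id E x], [A → . id x id], [A → b . A] }  — shift
  I12: { [A → . b A], [A → . id E x], [A → . id x id], [A → id . E x], [A → id . x id], [E → . A b], [E → . b T], [T → id . E A] }  — shift
  I13: { [A → . b A], [A → . id E x], [A → . id x id], [A → id E . x], [T → id E . A] }  — shift
  I14: { [T → id E A .] }  — reduce
  I15: { [E → A b .] }  — reduce

Every state is either a pure shift/goto state or contains exactly one complete item and nothing to shift — no conflicts. The grammar is LR(0).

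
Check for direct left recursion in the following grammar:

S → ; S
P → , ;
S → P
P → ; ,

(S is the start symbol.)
Direct left recursion occurs when N → N α for some non-terminal N (the right-hand side begins with the left-hand side itself).

S → ; S: starts with ';'
P → , ;: starts with ','
S → P: starts with P
P → ; ,: starts with ';'

No direct left recursion found.

Answer: No direct left recursion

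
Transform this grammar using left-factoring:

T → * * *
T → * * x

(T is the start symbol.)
T → * * T'
T' → *
T' → x

Left-factoring transforms A → αβ₁ | αβ₂ into A → αA' and A' → β₁ | β₂
(α is the longest common prefix among the alternatives). Repeat until
no nonterminal has two alternatives with a common prefix.

Round 1: T has alternatives sharing prefix '* *'. Introduce T': T → * * T'
  Add: T' → *
  Add: T' → x

No remaining common prefixes — done.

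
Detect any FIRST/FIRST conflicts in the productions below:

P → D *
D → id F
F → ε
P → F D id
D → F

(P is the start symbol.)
Yes. P → D '*' / P → F D id on { 'id' }

A FIRST/FIRST conflict occurs when two productions N → α and N → β for the same non-terminal have FIRST(α) ∩ FIRST(β) ≠ ∅ (with ε ∈ FIRST of a nullable right-hand side, so two nullable alternatives also conflict).

FIRST sets of the non-terminals at (or reachable through a nullable prefix from) the front of some alternative:
  FIRST(D) = { 'id', ε }
  FIRST(F) = { ε }

Productions for P:
  P → D *: FIRST = { '*', 'id' }
  P → F D id: FIRST = { 'id' }
Productions for D:
  D → id F: FIRST = { 'id' }
  D → F: FIRST = { ε }
F has only one production, so no FIRST/FIRST conflict is possible there.

Conflict for P: P → D * and P → F D id
  Overlap: { 'id' }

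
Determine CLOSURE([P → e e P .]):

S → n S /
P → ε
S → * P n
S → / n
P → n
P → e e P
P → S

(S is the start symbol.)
{ [P → e e P .] }

Start with: [P → e e P .]
The dot is at the end, so nothing is added.

CLOSURE = { [P → e e P .] }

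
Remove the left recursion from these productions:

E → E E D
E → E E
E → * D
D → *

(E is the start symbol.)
E → * D E'
E' → E D E'
E' → E E'
E' → ε
D → *

E is directly left-recursive. The standard transformation for
  A → A α₁ | ... | A α_m | β₁ | ... | β_n
is
  A  → β₁ A' | ... | β_n A'
  A' → α₁ A' | ... | α_m A' | ε

E → * D becomes E → * D E'
E → E E D becomes E' → E D E'
E → E E becomes E' → E E'
Add E' → ε

Productions for other non-terminals are unchanged:
  D → *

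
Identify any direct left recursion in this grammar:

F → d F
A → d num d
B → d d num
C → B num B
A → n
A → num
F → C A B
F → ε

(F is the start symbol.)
No direct left recursion

Direct left recursion occurs when N → N α for some non-terminal N (the right-hand side begins with the left-hand side itself).

F → d F: starts with d
A → d num d: starts with d
B → d d num: starts with d
C → B num B: starts with B
A → n: starts with n
A → num: starts with num
F → C A B: starts with C
F → ε: starts with ε

No direct left recursion found.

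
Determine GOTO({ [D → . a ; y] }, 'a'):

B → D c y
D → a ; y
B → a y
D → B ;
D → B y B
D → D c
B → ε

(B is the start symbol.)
GOTO(I, 'a') = CLOSURE({ [A → αX.β] : [A → α.Xβ] ∈ I, X = 'a' })

Items with dot before 'a', with the dot advanced:
  [D → . a ; y] → [D → a . ; y]
Closure adds nothing (no advanced item has the dot before a non-terminal).

GOTO = { [D → a . ; y] }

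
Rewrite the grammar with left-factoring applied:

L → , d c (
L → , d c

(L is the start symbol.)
L → , d c L'
L' → (
L' → ε

Left-factoring transforms A → αβ₁ | αβ₂ into A → αA' and A' → β₁ | β₂
(α is the longest common prefix among the alternatives). Repeat until
no nonterminal has two alternatives with a common prefix.

Round 1: L has alternatives sharing prefix ', d c'. Introduce L': L → , d c L'
  Add: L' → (
  Add: L' → ε

No remaining common prefixes — done.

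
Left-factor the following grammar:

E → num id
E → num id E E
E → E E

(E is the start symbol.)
Left-factoring transforms A → αβ₁ | αβ₂ into A → αA' and A' → β₁ | β₂
(α is the longest common prefix among the alternatives). Repeat until
no nonterminal has two alternatives with a common prefix.

Round 1: E has alternatives sharing prefix 'num id'. Introduce E': E → num id E'
  Add: E' → ε
  Add: E' → E E

No remaining common prefixes — done.

Resulting grammar:
E → num id E'
E' → ε
E' → E E
E → E E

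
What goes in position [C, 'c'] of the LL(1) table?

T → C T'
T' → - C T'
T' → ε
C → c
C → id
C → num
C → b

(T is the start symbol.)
To find M[C, 'c'], we find productions for C where 'c' is in the predict set (PREDICT(N → α) = (FIRST(α) \ {ε}) ∪ (FOLLOW(N) if α ⇒* ε)).

C → c: PREDICT = { 'c' }
  'c' is in predict set, so this production goes in M[C, 'c']
C → id: PREDICT = { 'id' }
C → num: PREDICT = { 'num' }
C → b: PREDICT = { 'b' }

M[C, 'c'] = C → c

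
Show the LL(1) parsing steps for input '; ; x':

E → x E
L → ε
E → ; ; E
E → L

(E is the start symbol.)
Stack is shown with the top on the left.

Stack    Input    Action
------------------------
E $      ; ; x $  output E → ; ; E
; ; E $  ; ; x $  match ';'
; E $    ; x $    match ';'
E $      x $      output E → x E
x E $    x $      match 'x'
E $      $        output E → L
L $      $        output L → ε
$        $        accept

The string is accepted.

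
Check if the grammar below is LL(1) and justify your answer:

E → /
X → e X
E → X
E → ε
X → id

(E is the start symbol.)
Yes, the grammar is LL(1).

A grammar is LL(1) if for each non-terminal N with multiple productions, the predict sets of those productions are pairwise disjoint, where PREDICT(N → α) = (FIRST(α) \ {ε}) ∪ (FOLLOW(N) if α ⇒* ε).

Relevant sets:
  FIRST(X) = { 'e', 'id' }
  FOLLOW(E) = { $ }

For E:
  PREDICT(E → '/') = { '/' }
  PREDICT(E → X) = { 'e', 'id' }
  PREDICT(E → ε) = { $ }
For X:
  PREDICT(X → e X) = { 'e' }
  PREDICT(X → id) = { 'id' }

All predict sets are disjoint. The grammar IS LL(1).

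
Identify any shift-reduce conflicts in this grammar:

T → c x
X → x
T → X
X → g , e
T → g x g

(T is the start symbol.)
No shift-reduce conflicts

Augment with T' → T and build the canonical LR(0) collection (I0 = CLOSURE({[T' → . T]}), then GOTO on every symbol after a dot until no new states appear). It has 11 states:
  I0: { [T → . X], [T → . c x], [T → . g x g], [T' → . T], [X → . g , e], [X → . x] }  — shift
  I1: { [T' → T .] }  — accept
  I2: { [T → X .] }  — reduce
  I3: { [T → c . x] }  — shift
  I4: { [T → g . x g], [X → g . , e] }  — shift
  I5: { [X → x .] }  — reduce
  I6: { [X → g , . e] }  — shift
  I7: { [T → g x . g] }  — shift
  I8: { [T → g x g .] }  — reduce
  I9: { [X → g , e .] }  — reduce
  I10: { [T → c x .] }  — reduce

No state contains both a complete item and a shift item.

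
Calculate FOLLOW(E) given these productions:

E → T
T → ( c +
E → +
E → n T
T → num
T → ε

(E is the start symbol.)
{ $ }

To compute FOLLOW(E), find every occurrence of E on a right-hand side N → α E β: add FIRST(β) \ {ε}, and if β is empty or nullable also add FOLLOW(N). Iterate to a fixed point.

E is the start symbol, so $ ∈ FOLLOW(E).
E does not occur on any right-hand side.

Taking the union: FOLLOW(E) = { $ }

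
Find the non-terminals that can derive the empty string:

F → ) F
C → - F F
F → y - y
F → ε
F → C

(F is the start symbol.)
ε-productions: F → ε
So F is immediately nullable.
No further non-terminal can be added: every production for the remaining non-terminals contains a terminal or a non-nullable non-terminal.
Nullable = { 'F' }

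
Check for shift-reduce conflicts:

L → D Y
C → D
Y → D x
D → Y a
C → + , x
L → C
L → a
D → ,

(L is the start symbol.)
Augment with L' → L and build the canonical LR(0) collection (I0 = CLOSURE({[L' → . L]}), then GOTO on every symbol after a dot until no new states appear). It has 14 states:
  I0: { [C → . + , x], [C → . D], [D → . ,], [D → . Y a], [L → . C], [L → . D Y], [L → . a], [L' → . L], [Y → . D x] }  — shift
  I1: { [C → + . , x] }  — shift
  I2: { [D → , .] }  — reduce
  I3: { [L → C .] }  — reduce
  I4: { [C → D .], [D → . ,], [D → . Y a], [L → D . Y], [Y → . D x], [Y → D . x] }  — shift, reduce
  I5: { [L' → L .] }  — accept
  I6: { [D → Y . a] }  — shift
  I7: { [L → a .] }  — reduce
  I8: { [D → Y a .] }  — reduce
  I9: { [Y → D . x] }  — shift
  I10: { [D → Y . a], [L → D Y .] }  — shift, reduce
  I11: { [Y → D x .] }  — reduce
  I12: { [C → + , . x] }  — shift
  I13: { [C → + , x .] }  — reduce

I4 contains reduce item [C → D .] and shift items [D → . ,], [Y → D . x] — shift-reduce conflict.
I10 contains reduce item [L → D Y .] and shift item [D → Y . a] — shift-reduce conflict.

Answer: Yes — I4: [C → D .] vs [D → . ,]; I10: [L → D Y .] vs [D → Y . a]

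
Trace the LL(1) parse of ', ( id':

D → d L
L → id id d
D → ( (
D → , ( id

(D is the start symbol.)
LL(1) parsing maintains a stack (initially the start symbol over $) and the input. At each step: if the stack top is a terminal, match it against the current input token; if it is a non-terminal N, replace it with the RHS of M[N, lookahead] (the unique production whose predict set contains the lookahead).

Stack is shown with the top on the left.

Stack     Input     Action
--------------------------
D $       , ( id $  output D → , ( id
, ( id $  , ( id $  match ','
( id $    ( id $    match '('
id $      id $      match 'id'
$         $         accept

The string is accepted.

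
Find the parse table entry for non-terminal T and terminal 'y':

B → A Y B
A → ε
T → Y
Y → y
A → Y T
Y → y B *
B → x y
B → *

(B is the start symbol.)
T → Y

To find M[T, 'y'], we find productions for T where 'y' is in the predict set (PREDICT(N → α) = (FIRST(α) \ {ε}) ∪ (FOLLOW(N) if α ⇒* ε)).

Relevant sets:
  FIRST(Y) = { 'y' }

T → Y: PREDICT = { 'y' }
  'y' is in predict set, so this production goes in M[T, 'y']

M[T, 'y'] = T → Y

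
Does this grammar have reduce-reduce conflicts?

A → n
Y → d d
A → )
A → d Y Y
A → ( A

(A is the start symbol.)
No reduce-reduce conflicts

A reduce-reduce conflict occurs when an LR(0) state has two complete items [A → α .] and [B → β .] — both call for a reduction, and with no lookahead the parser cannot choose between them.

Augment with A' → A and build the canonical LR(0) collection (I0 = CLOSURE({[A' → . A]}), then GOTO on every symbol after a dot until no new states appear). It has 11 states:
  I0: { [A → . ( A], [A → . )], [A → . d Y Y], [A → . n], [A' → . A] }  — shift
  I1: { [A → ( . A], [A → . ( A], [A → . )], [A → . d Y Y], [A → . n] }  — shift
  I2: { [A → ) .] }  — reduce
  I3: { [A' → A .] }  — accept
  I4: { [A → d . Y Y], [Y → . d d] }  — shift
  I5: { [A → n .] }  — reduce
  I6: { [A → d Y . Y], [Y → . d d] }  — shift
  I7: { [Y → d . d] }  — shift
  I8: { [Y → d d .] }  — reduce
  I9: { [A → d Y Y .] }  — reduce
  I10: { [A → ( A .] }  — reduce

No state contains more than one complete item.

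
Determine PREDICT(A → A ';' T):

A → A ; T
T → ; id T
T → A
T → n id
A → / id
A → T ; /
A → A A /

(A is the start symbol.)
{ '/', ';', 'n' }

PREDICT(A → A ';' T) = (FIRST(RHS) \ {ε}) ∪ (FOLLOW(A) if ε ∈ FIRST(RHS), i.e. RHS ⇒* ε)
FIRST(A) = { '/', ';', 'n' }
FIRST(A ';' T) = { '/', ';', 'n' }
ε ∉ FIRST(A ';' T), so FOLLOW(A) is not added.
PREDICT(A → A ';' T) = { '/', ';', 'n' }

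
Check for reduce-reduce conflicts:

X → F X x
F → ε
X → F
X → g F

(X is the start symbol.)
A reduce-reduce conflict occurs when an LR(0) state has two complete items [A → α .] and [B → β .] — both call for a reduction, and with no lookahead the parser cannot choose between them.

Augment with X' → X and build the canonical LR(0) collection (I0 = CLOSURE({[X' → . X]}), then GOTO on every symbol after a dot until no new states appear). It has 7 states:
  I0: { [F → .], [X → . F X x], [X → . F], [X → . g F], [X' → . X] }  — shift, reduce
  I1: { [F → .], [X → . F X x], [X → . F], [X → . g F], [X → F . X x], [X → F .] }  — shift, 2 reduces
  I2: { [X' → X .] }  — accept
  I3: { [F → .], [X → g . F] }  — reduce
  I4: { [X → g F .] }  — reduce
  I5: { [X → F X . x] }  — shift
  I6: { [X → F X x .] }  — reduce

I1 contains complete items [F → .], [X → F .] — reduce-reduce conflict.

Answer: Yes — I1: [F → .] vs [X → F .]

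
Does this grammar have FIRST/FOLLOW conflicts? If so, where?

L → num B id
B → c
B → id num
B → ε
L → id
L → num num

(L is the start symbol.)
Yes. B → id num with FOLLOW(B) on { 'id' }

A FIRST/FOLLOW conflict occurs when a non-terminal N has a nullable alternative N → β (β ⇒* ε) and another alternative N → α with FIRST(α) ∩ FOLLOW(N) ≠ ∅: on such a lookahead the parser cannot decide between expanding α and letting N vanish via β.

Nullable non-terminals: B.

B: nullable alternative(s) B → ε; FOLLOW(B) = { 'id' }
  B → c: FIRST \ {ε} = { 'c' } — disjoint from FOLLOW(B)
  B → id num: FIRST \ {ε} = { 'id' } — overlaps FOLLOW(B) on { 'id' }: CONFLICT
  B → ε: FIRST \ {ε} = { } — this is the only nullable alternative, skip

L has no nullable alternative, so no FIRST/FOLLOW check is needed there.

So the grammar has 1 FIRST/FOLLOW conflict (marked CONFLICT above).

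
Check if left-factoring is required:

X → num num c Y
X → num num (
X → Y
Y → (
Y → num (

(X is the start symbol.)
Left-factoring is needed when two productions for the same non-terminal
share a common prefix on the right-hand side.

Productions for X:
  X → num num c Y
  X → num num (
  X → Y
Productions for Y:
  Y → (
  Y → num (

Found common prefix 'num num' in productions for X

Answer: Yes, X has productions with common prefix 'num num'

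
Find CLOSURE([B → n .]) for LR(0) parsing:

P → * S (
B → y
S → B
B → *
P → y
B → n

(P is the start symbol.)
{ [B → n .] }

Start with: [B → n .]
The dot is at the end, so nothing is added.

CLOSURE = { [B → n .] }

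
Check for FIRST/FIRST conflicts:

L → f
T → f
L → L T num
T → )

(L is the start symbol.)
A FIRST/FIRST conflict occurs when two productions N → α and N → β for the same non-terminal have FIRST(α) ∩ FIRST(β) ≠ ∅ (with ε ∈ FIRST of a nullable right-hand side, so two nullable alternatives also conflict).

FIRST sets of the non-terminals at (or reachable through a nullable prefix from) the front of some alternative:
  FIRST(L) = { 'f' }

Productions for L:
  L → f: FIRST = { 'f' }
  L → L T num: FIRST = { 'f' }
Productions for T:
  T → f: FIRST = { 'f' }
  T → ): FIRST = { ')' }

Conflict for L: L → f and L → L T num
  Overlap: { 'f' }

Answer: Yes. L → f / L → L T num on { 'f' }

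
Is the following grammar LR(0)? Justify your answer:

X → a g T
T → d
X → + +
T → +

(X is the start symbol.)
Yes, the grammar is LR(0)

A grammar is LR(0) if no state in the canonical LR(0) collection has:
  - both a shift item (dot before a terminal) and a complete item (shift-reduce conflict), or
  - two or more complete items (reduce-reduce conflict; the accept item [X' → X .] counts as a complete item here).

Augment with X' → X and build the canonical LR(0) collection (I0 = CLOSURE({[X' → . X]}), then GOTO on every symbol after a dot until no new states appear). It has 9 states:
  I0: { [X → . + +], [X → . a g T], [X' → . X] }  — shift
  I1: { [X → + . +] }  — shift
  I2: { [X' → X .] }  — accept
  I3: { [X → a . g T] }  — shift
  I4: { [T → . +], [T → . d], [X → a g . T] }  — shift
  I5: { [T → + .] }  — reduce
  I6: { [X → a g T .] }  — reduce
  I7: { [T → d .] }  — reduce
  I8: { [X → + + .] }  — reduce

Every state is either a pure shift/goto state or contains exactly one complete item and nothing to shift — no conflicts. The grammar is LR(0).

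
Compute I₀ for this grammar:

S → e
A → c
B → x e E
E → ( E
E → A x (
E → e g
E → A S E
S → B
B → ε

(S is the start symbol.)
{ [B → . x e E], [B → .], [S → . B], [S → . e], [S' → . S] }

First, augment the grammar with S' → S
I₀ = CLOSURE({ [S' → . S] }):
  [S' → . S] has the dot before S: add [S → . e], [S → . B]
  [S → . B] has the dot before B: add [B → . x e E], [B → .]
No further items can be added.

I₀ = { [B → . x e E], [B → .], [S → . B], [S → . e], [S' → . S] }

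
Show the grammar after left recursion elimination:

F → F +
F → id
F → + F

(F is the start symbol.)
F → id F'
F → + F F'
F' → + F'
F' → ε

F is directly left-recursive. The standard transformation for
  A → A α₁ | ... | A α_m | β₁ | ... | β_n
is
  A  → β₁ A' | ... | β_n A'
  A' → α₁ A' | ... | α_m A' | ε

F → id becomes F → id F'
F → + F becomes F → + F F'
F → F + becomes F' → + F'
Add F' → ε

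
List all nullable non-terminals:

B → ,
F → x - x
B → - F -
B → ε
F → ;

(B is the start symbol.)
A non-terminal is nullable if it can derive ε (the empty string): either it has an ε-production, or it has a production whose right-hand side consists entirely of nullable non-terminals.

ε-productions: B → ε
So B is immediately nullable.
No further non-terminal can be added: every production for the remaining non-terminals contains a terminal or a non-nullable non-terminal.
Nullable = { 'B' }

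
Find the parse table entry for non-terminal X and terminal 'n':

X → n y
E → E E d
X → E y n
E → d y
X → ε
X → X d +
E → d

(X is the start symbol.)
To find M[X, 'n'], we find productions for X where 'n' is in the predict set (PREDICT(N → α) = (FIRST(α) \ {ε}) ∪ (FOLLOW(N) if α ⇒* ε)).

Relevant sets:
  FIRST(E) = { 'd' }
  FIRST(X) = { 'd', 'n', ε }
  FOLLOW(X) = { $, 'd' }

X → n y: PREDICT = { 'n' }
  'n' is in predict set, so this production goes in M[X, 'n']
X → E y n: PREDICT = { 'd' }
X → ε: PREDICT = { $, 'd' }
X → X d +: PREDICT = { 'd', 'n' }
  'n' is in predict set, so this production goes in M[X, 'n']

M[X, 'n'] = X → n y, X → X d +  (a multiply-defined cell — the grammar is not LL(1))

Answer: X → n y, X → X d +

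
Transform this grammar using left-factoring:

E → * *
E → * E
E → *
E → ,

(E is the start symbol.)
E → * E'
E' → *
E' → E
E' → ε
E → ,

Left-factoring transforms A → αβ₁ | αβ₂ into A → αA' and A' → β₁ | β₂
(α is the longest common prefix among the alternatives). Repeat until
no nonterminal has two alternatives with a common prefix.

Round 1: E has alternatives sharing prefix '*'. Introduce E': E → * E'
  Add: E' → *
  Add: E' → E
  Add: E' → ε

No remaining common prefixes — done.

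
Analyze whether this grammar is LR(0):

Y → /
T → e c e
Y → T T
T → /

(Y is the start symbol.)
No. Reduce-reduce conflict: [T → / .] and [Y → / .]

Augment with Y' → Y and build the canonical LR(0) collection (I0 = CLOSURE({[Y' → . Y]}), then GOTO on every symbol after a dot until no new states appear). It has 9 states:
  I0: { [T → . /], [T → . e c e], [Y → . /], [Y → . T T], [Y' → . Y] }  — shift
  I1: { [T → / .], [Y → / .] }  — 2 reduces
  I2: { [T → . /], [T → . e c e], [Y → T . T] }  — shift
  I3: { [Y' → Y .] }  — accept
  I4: { [T → e . c e] }  — shift
  I5: { [T → e c . e] }  — shift
  I6: { [T → e c e .] }  — reduce
  I7: { [T → / .] }  — reduce
  I8: { [Y → T T .] }  — reduce

Conflict in state I1:
  Reduce-reduce conflict: [T → / .] and [Y → / .]
So the grammar is NOT LR(0).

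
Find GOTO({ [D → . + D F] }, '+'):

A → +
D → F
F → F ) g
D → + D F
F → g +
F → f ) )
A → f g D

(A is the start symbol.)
GOTO(I, '+') = CLOSURE({ [A → αX.β] : [A → α.Xβ] ∈ I, X = '+' })

Items with dot before '+', with the dot advanced:
  [D → . + D F] → [D → + . D F]
Closure of the advanced items:
  [D → + . D F] has the dot before D: add [D → . F], [D → . + D F]
  [D → . F] has the dot before F: add [F → . F ) g], [F → . g +], [F → . f ) )]

GOTO = { [D → + . D F], [D → . + D F], [D → . F], [F → . F ) g], [F → . f ) )], [F → . g +] }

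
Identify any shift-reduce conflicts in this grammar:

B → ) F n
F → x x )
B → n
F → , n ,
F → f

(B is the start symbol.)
A shift-reduce conflict occurs when an LR(0) state has both:
  - a complete (reduce) item [A → α .] (dot at the end), and
  - a shift item [B → β . c γ] (dot before a terminal).

Augment with B' → B and build the canonical LR(0) collection (I0 = CLOSURE({[B' → . B]}), then GOTO on every symbol after a dot until no new states appear). It has 13 states:
  I0: { [B → . ) F n], [B → . n], [B' → . B] }  — shift
  I1: { [B → ) . F n], [F → . , n ,], [F → . f], [F → . x x )] }  — shift
  I2: { [B' → B .] }  — accept
  I3: { [B → n .] }  — reduce
  I4: { [F → , . n ,] }  — shift
  I5: { [B → ) F . n] }  — shift
  I6: { [F → f .] }  — reduce
  I7: { [F → x . x )] }  — shift
  I8: { [F → x x . )] }  — shift
  I9: { [F → x x ) .] }  — reduce
  I10: { [B → ) F n .] }  — reduce
  I11: { [F → , n . ,] }  — shift
  I12: { [F → , n , .] }  — reduce

No state contains both a complete item and a shift item.

Answer: No shift-reduce conflicts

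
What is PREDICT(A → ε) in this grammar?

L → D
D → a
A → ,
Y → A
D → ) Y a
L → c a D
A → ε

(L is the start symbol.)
PREDICT(A → ε) = (FIRST(RHS) \ {ε}) ∪ (FOLLOW(A) if ε ∈ FIRST(RHS), i.e. RHS ⇒* ε)
The right-hand side is ε (FIRST(ε) = { ε }), so the predict set is FOLLOW(A) = { 'a' }
PREDICT(A → ε) = { 'a' }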